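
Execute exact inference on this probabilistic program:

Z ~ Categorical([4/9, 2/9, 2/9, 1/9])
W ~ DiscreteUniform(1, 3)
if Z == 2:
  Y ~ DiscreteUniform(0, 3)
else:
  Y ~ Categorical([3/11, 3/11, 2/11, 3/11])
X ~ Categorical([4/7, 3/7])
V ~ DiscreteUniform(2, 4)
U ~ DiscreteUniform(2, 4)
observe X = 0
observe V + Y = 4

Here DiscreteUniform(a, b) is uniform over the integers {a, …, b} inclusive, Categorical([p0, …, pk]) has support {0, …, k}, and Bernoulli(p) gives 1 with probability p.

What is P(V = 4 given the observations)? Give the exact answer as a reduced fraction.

P(V = 4 | obs) = 53/145

Enumerate traces; 108 have nonzero weight after conditioning:
  (Z=0, W=1, Y=0, X=0, V=4, U=2) weight 16/6237
  (Z=0, W=1, Y=0, X=0, V=4, U=3) weight 16/6237
  (Z=0, W=1, Y=0, X=0, V=4, U=4) weight 16/6237
  (Z=0, W=1, Y=1, X=0, V=3, U=2) weight 16/6237
  (Z=0, W=1, Y=1, X=0, V=3, U=3) weight 16/6237
  (Z=0, W=1, Y=1, X=0, V=3, U=4) weight 16/6237
  (Z=0, W=1, Y=2, X=0, V=2, U=2) weight 32/18711
  (Z=0, W=1, Y=2, X=0, V=2, U=3) weight 32/18711
  … 100 more
Group by V:
  weight(V=2) = 26/693
  weight(V=3) = 106/2079
  weight(V=4) = 106/2079
Total weight = 26/693 + 106/2079 + 106/2079 = 290/2079
P(V=2 | obs) = 26/693 / 290/2079 = 39/145
P(V=3 | obs) = 106/2079 / 290/2079 = 53/145
P(V=4 | obs) = 106/2079 / 290/2079 = 53/145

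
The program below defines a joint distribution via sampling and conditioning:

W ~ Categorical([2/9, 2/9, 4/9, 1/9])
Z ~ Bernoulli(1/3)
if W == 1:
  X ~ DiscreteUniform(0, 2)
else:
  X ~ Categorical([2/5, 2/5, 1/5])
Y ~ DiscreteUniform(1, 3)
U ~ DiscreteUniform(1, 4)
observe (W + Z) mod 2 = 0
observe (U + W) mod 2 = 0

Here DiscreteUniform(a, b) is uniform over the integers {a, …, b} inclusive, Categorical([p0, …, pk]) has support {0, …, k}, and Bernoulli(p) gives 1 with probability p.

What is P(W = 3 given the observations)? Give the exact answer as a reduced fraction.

Enumerate traces; 72 have nonzero weight after conditioning:
  (W=0, Z=0, X=0, Y=1, U=2) weight 2/405
  (W=0, Z=0, X=0, Y=1, U=4) weight 2/405
  (W=0, Z=0, X=0, Y=2, U=2) weight 2/405
  (W=0, Z=0, X=0, Y=2, U=4) weight 2/405
  (W=0, Z=0, X=0, Y=3, U=2) weight 2/405
  (W=0, Z=0, X=0, Y=3, U=4) weight 2/405
  (W=0, Z=0, X=1, Y=1, U=2) weight 2/405
  (W=0, Z=0, X=1, Y=1, U=4) weight 2/405
  (W=1, Z=1, X=0, Y=1, U=1) weight 1/486
  (W=2, Z=0, X=0, Y=1, U=2) weight 4/405
  … 62 more
Group by W:
  weight(W=0) = 2/27
  weight(W=1) = 1/27
  weight(W=2) = 4/27
  weight(W=3) = 1/54
Total weight = 2/27 + 1/27 + 4/27 + 1/54 = 5/18
P(W=0 | obs) = 2/27 / 5/18 = 4/15
P(W=1 | obs) = 1/27 / 5/18 = 2/15
P(W=2 | obs) = 4/27 / 5/18 = 8/15
P(W=3 | obs) = 1/54 / 5/18 = 1/15

P(W = 3 | obs) = 1/15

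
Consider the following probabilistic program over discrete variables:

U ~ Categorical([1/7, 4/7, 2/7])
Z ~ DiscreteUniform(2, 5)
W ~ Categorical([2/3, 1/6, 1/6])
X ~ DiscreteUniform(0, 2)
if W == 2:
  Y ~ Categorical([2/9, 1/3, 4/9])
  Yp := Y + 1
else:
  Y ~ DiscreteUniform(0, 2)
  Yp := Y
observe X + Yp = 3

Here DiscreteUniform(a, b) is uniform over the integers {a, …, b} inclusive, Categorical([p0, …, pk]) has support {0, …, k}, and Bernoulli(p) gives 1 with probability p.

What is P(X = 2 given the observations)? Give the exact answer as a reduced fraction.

P(X = 2 | obs) = 17/39

Enumerate traces; 84 have nonzero weight after conditioning:
  (U=0, Z=2, W=0, X=1, Y=2) weight 1/378
  (U=0, Z=2, W=0, X=2, Y=1) weight 1/378
  (U=0, Z=2, W=1, X=1, Y=2) weight 1/1512
  (U=0, Z=2, W=1, X=2, Y=1) weight 1/1512
  (U=0, Z=2, W=2, X=0, Y=2) weight 1/1134
  (U=0, Z=2, W=2, X=1, Y=1) weight 1/1512
  (U=0, Z=2, W=2, X=2, Y=0) weight 1/2268
  (U=0, Z=3, W=0, X=1, Y=2) weight 1/378
  … 76 more
Group by X:
  weight(X=0) = 2/81
  weight(X=1) = 1/9
  weight(X=2) = 17/162
Total weight = 2/81 + 1/9 + 17/162 = 13/54
P(X=0 | obs) = 2/81 / 13/54 = 4/39
P(X=1 | obs) = 1/9 / 13/54 = 6/13
P(X=2 | obs) = 17/162 / 13/54 = 17/39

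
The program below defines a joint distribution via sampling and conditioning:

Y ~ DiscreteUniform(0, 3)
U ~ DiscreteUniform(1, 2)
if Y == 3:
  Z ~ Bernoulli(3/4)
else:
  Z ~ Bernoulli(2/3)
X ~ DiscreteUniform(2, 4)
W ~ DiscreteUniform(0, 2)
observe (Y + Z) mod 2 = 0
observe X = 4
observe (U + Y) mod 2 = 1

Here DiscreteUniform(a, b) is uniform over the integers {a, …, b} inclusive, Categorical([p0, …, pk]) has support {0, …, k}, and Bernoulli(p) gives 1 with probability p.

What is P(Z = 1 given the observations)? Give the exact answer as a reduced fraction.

P(Z = 1 | obs) = 17/25

Enumerate traces; 12 have nonzero weight after conditioning:
  (Y=0, U=1, Z=0, X=4, W=0) weight 1/216
  (Y=0, U=1, Z=0, X=4, W=1) weight 1/216
  (Y=0, U=1, Z=0, X=4, W=2) weight 1/216
  (Y=1, U=2, Z=1, X=4, W=0) weight 1/108
  (Y=1, U=2, Z=1, X=4, W=1) weight 1/108
  (Y=1, U=2, Z=1, X=4, W=2) weight 1/108
  (Y=2, U=1, Z=0, X=4, W=0) weight 1/216
  (Y=2, U=1, Z=0, X=4, W=1) weight 1/216
  … 4 more
Group by Z:
  weight(Z=0) = 1/36
  weight(Z=1) = 17/288
Total weight = 1/36 + 17/288 = 25/288
P(Z=0 | obs) = 1/36 / 25/288 = 8/25
P(Z=1 | obs) = 17/288 / 25/288 = 17/25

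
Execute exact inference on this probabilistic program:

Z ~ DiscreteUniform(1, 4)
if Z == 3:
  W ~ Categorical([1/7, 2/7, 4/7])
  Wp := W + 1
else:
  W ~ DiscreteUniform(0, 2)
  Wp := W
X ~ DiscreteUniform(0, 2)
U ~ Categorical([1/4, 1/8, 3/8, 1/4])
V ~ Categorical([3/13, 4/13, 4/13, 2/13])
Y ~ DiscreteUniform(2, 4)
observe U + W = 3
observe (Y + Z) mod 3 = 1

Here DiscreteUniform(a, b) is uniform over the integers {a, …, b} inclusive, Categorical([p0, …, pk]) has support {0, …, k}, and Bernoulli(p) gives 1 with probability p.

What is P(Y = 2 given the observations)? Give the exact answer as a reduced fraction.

P(Y = 2 | obs) = 7/27

Enumerate traces; 144 have nonzero weight after conditioning:
  (Z=1, W=0, X=0, U=3, V=0, Y=3) weight 1/1872
  (Z=1, W=0, X=0, U=3, V=1, Y=3) weight 1/1404
  (Z=1, W=0, X=0, U=3, V=2, Y=3) weight 1/1404
  (Z=1, W=0, X=0, U=3, V=3, Y=3) weight 1/2808
  (Z=1, W=0, X=1, U=3, V=0, Y=3) weight 1/1872
  (Z=1, W=0, X=1, U=3, V=1, Y=3) weight 1/1404
  (Z=1, W=0, X=1, U=3, V=2, Y=3) weight 1/1404
  (Z=1, W=0, X=1, U=3, V=3, Y=3) weight 1/2808
  (Z=2, W=0, X=0, U=3, V=0, Y=2) weight 1/1872
  (Z=3, W=0, X=0, U=3, V=0, Y=4) weight 1/4368
  … 134 more
Group by Y:
  weight(Y=2) = 1/48
  weight(Y=3) = 1/24
  weight(Y=4) = 1/56
Total weight = 1/48 + 1/24 + 1/56 = 9/112
P(Y=2 | obs) = 1/48 / 9/112 = 7/27
P(Y=3 | obs) = 1/24 / 9/112 = 14/27
P(Y=4 | obs) = 1/56 / 9/112 = 2/9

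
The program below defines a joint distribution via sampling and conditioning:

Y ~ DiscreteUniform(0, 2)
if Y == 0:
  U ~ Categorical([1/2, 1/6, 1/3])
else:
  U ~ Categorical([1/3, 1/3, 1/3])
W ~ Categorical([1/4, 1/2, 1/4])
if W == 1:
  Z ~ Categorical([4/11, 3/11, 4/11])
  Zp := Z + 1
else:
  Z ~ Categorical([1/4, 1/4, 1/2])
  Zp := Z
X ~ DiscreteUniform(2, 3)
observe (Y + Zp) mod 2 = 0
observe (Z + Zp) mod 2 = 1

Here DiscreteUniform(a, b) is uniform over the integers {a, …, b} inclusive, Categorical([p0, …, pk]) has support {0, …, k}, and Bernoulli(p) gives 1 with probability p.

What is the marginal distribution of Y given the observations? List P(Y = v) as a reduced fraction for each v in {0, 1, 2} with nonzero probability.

Enumerate traces; 24 have nonzero weight after conditioning:
  (Y=0, U=0, W=1, Z=1, X=2) weight 1/88
  (Y=0, U=0, W=1, Z=1, X=3) weight 1/88
  (Y=0, U=1, W=1, Z=1, X=2) weight 1/264
  (Y=0, U=1, W=1, Z=1, X=3) weight 1/264
  (Y=0, U=2, W=1, Z=1, X=2) weight 1/132
  (Y=0, U=2, W=1, Z=1, X=3) weight 1/132
  (Y=1, U=0, W=1, Z=0, X=2) weight 1/99
  (Y=1, U=0, W=1, Z=0, X=3) weight 1/99
  (Y=2, U=0, W=1, Z=1, X=2) weight 1/132
  … 15 more
Group by Y:
  weight(Y=0) = 1/22
  weight(Y=1) = 4/33
  weight(Y=2) = 1/22
Total weight = 1/22 + 4/33 + 1/22 = 7/33
P(Y=0 | obs) = 1/22 / 7/33 = 3/14
P(Y=1 | obs) = 4/33 / 7/33 = 4/7
P(Y=2 | obs) = 1/22 / 7/33 = 3/14

P(Y=0) = 3/14, P(Y=1) = 4/7, P(Y=2) = 3/14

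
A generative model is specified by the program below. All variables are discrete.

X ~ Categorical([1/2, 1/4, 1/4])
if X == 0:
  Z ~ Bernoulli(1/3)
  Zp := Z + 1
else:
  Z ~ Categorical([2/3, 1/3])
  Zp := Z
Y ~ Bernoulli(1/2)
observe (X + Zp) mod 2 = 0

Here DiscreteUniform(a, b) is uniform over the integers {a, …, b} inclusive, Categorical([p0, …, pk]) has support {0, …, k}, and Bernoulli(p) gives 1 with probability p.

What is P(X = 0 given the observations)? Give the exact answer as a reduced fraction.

Enumerate traces; 6 have nonzero weight after conditioning:
  (X=0, Z=1, Y=0) weight 1/12
  (X=0, Z=1, Y=1) weight 1/12
  (X=1, Z=1, Y=0) weight 1/24
  (X=1, Z=1, Y=1) weight 1/24
  (X=2, Z=0, Y=0) weight 1/12
  (X=2, Z=0, Y=1) weight 1/12
Group by X:
  weight(X=0) = 1/6
  weight(X=1) = 1/12
  weight(X=2) = 1/6
Total weight = 1/6 + 1/12 + 1/6 = 5/12
P(X=0 | obs) = 1/6 / 5/12 = 2/5
P(X=1 | obs) = 1/12 / 5/12 = 1/5
P(X=2 | obs) = 1/6 / 5/12 = 2/5

P(X = 0 | obs) = 2/5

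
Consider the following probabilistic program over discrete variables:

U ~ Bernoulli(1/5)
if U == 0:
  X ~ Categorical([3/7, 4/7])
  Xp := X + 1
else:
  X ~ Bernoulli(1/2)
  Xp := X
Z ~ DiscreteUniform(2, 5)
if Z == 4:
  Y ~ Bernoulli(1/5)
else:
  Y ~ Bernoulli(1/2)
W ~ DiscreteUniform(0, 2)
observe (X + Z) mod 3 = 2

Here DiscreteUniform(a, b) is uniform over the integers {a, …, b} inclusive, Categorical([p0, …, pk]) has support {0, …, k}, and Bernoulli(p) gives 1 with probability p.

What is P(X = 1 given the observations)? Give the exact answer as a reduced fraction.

Enumerate traces; 36 have nonzero weight after conditioning:
  (U=0, X=0, Z=2, Y=0, W=0) weight 1/70
  (U=0, X=0, Z=2, Y=0, W=1) weight 1/70
  (U=0, X=0, Z=2, Y=0, W=2) weight 1/70
  (U=0, X=0, Z=2, Y=1, W=0) weight 1/70
  (U=0, X=0, Z=2, Y=1, W=1) weight 1/70
  (U=0, X=0, Z=2, Y=1, W=2) weight 1/70
  (U=0, X=0, Z=5, Y=0, W=0) weight 1/70
  (U=0, X=0, Z=5, Y=0, W=1) weight 1/70
  (U=0, X=1, Z=4, Y=0, W=0) weight 16/525
  … 27 more
Group by X:
  weight(X=0) = 31/140
  weight(X=1) = 39/280
Total weight = 31/140 + 39/280 = 101/280
P(X=0 | obs) = 31/140 / 101/280 = 62/101
P(X=1 | obs) = 39/280 / 101/280 = 39/101

P(X = 1 | obs) = 39/101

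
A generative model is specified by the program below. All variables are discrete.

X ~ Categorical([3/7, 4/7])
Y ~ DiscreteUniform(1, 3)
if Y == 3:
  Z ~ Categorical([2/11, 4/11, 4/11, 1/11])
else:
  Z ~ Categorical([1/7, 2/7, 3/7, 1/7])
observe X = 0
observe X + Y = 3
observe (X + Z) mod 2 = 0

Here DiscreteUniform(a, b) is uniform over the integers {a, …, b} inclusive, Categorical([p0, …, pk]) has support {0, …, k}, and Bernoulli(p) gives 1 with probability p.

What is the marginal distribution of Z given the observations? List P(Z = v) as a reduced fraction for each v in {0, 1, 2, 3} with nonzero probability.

Enumerate traces; 2 have nonzero weight after conditioning:
  (X=0, Y=3, Z=0) weight 2/77
  (X=0, Y=3, Z=2) weight 4/77
Group by Z:
  weight(Z=0) = 2/77
  weight(Z=2) = 4/77
Total weight = 2/77 + 4/77 = 6/77
P(Z=0 | obs) = 2/77 / 6/77 = 1/3
P(Z=2 | obs) = 4/77 / 6/77 = 2/3

P(Z=0) = 1/3, P(Z=2) = 2/3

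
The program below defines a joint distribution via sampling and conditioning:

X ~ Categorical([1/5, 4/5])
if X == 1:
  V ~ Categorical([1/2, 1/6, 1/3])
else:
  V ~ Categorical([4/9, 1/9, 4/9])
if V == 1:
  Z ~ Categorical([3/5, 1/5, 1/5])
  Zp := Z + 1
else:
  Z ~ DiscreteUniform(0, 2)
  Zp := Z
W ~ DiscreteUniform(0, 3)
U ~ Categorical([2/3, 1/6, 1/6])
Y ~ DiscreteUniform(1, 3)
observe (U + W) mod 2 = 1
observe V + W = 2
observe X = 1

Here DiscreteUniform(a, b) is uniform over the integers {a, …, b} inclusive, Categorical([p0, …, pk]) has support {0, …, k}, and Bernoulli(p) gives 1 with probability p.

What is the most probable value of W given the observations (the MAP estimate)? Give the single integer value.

Enumerate traces; 36 have nonzero weight after conditioning:
  (X=1, V=0, Z=0, W=2, U=1, Y=1) weight 1/540
  (X=1, V=0, Z=0, W=2, U=1, Y=2) weight 1/540
  (X=1, V=0, Z=0, W=2, U=1, Y=3) weight 1/540
  (X=1, V=0, Z=1, W=2, U=1, Y=1) weight 1/540
  (X=1, V=0, Z=1, W=2, U=1, Y=2) weight 1/540
  (X=1, V=0, Z=1, W=2, U=1, Y=3) weight 1/540
  (X=1, V=0, Z=2, W=2, U=1, Y=1) weight 1/540
  (X=1, V=0, Z=2, W=2, U=1, Y=2) weight 1/540
  (X=1, V=1, Z=0, W=1, U=0, Y=1) weight 1/225
  (X=1, V=2, Z=0, W=0, U=1, Y=1) weight 1/810
  … 26 more
Group by W:
  weight(W=0) = 1/90
  weight(W=1) = 1/36
  weight(W=2) = 1/60
Total weight = 1/90 + 1/36 + 1/60 = 1/18
P(W=0 | obs) = 1/90 / 1/18 = 1/5
P(W=1 | obs) = 1/36 / 1/18 = 1/2
P(W=2 | obs) = 1/60 / 1/18 = 3/10
argmax = 1

argmax_v P(W = v | obs) = 1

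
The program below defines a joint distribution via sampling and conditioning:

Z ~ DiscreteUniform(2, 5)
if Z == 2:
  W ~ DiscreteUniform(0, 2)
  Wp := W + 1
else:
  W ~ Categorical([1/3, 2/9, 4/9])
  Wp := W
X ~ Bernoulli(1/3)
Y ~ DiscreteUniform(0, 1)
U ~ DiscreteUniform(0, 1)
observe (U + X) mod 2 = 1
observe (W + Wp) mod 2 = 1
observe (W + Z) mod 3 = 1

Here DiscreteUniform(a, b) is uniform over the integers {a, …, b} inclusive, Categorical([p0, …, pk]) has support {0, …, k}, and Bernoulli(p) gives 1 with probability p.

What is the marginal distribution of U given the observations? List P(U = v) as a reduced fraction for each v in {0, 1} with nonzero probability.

P(U=0) = 1/3, P(U=1) = 2/3

Enumerate traces; 4 have nonzero weight after conditioning:
  (Z=2, W=2, X=0, Y=0, U=1) weight 1/72
  (Z=2, W=2, X=0, Y=1, U=1) weight 1/72
  (Z=2, W=2, X=1, Y=0, U=0) weight 1/144
  (Z=2, W=2, X=1, Y=1, U=0) weight 1/144
Group by U:
  weight(U=0) = 1/72
  weight(U=1) = 1/36
Total weight = 1/72 + 1/36 = 1/24
P(U=0 | obs) = 1/72 / 1/24 = 1/3
P(U=1 | obs) = 1/36 / 1/24 = 2/3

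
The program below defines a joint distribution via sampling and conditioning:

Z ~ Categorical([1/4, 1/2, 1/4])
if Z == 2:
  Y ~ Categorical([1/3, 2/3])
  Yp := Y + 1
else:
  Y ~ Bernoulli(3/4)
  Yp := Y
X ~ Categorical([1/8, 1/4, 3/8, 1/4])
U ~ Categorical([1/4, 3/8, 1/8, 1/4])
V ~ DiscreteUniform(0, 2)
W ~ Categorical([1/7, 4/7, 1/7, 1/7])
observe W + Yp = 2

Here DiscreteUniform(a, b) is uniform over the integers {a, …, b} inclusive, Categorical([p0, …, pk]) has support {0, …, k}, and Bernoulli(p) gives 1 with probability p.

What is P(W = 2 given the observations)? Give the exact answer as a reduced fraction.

Enumerate traces; 288 have nonzero weight after conditioning:
  (Z=0, Y=0, X=0, U=0, V=0, W=2) weight 1/10752
  (Z=0, Y=0, X=0, U=0, V=1, W=2) weight 1/10752
  (Z=0, Y=0, X=0, U=0, V=2, W=2) weight 1/10752
  (Z=0, Y=0, X=0, U=1, V=0, W=2) weight 1/7168
  (Z=0, Y=0, X=0, U=1, V=1, W=2) weight 1/7168
  (Z=0, Y=0, X=0, U=1, V=2, W=2) weight 1/7168
  (Z=0, Y=0, X=0, U=2, V=0, W=2) weight 1/21504
  (Z=0, Y=0, X=0, U=2, V=1, W=2) weight 1/21504
  (Z=0, Y=1, X=0, U=0, V=0, W=1) weight 1/896
  (Z=2, Y=1, X=0, U=0, V=0, W=0) weight 1/4032
  … 278 more
Group by W:
  weight(W=0) = 1/42
  weight(W=1) = 31/84
  weight(W=2) = 3/112
Total weight = 1/42 + 31/84 + 3/112 = 47/112
P(W=0 | obs) = 1/42 / 47/112 = 8/141
P(W=1 | obs) = 31/84 / 47/112 = 124/141
P(W=2 | obs) = 3/112 / 47/112 = 3/47

P(W = 2 | obs) = 3/47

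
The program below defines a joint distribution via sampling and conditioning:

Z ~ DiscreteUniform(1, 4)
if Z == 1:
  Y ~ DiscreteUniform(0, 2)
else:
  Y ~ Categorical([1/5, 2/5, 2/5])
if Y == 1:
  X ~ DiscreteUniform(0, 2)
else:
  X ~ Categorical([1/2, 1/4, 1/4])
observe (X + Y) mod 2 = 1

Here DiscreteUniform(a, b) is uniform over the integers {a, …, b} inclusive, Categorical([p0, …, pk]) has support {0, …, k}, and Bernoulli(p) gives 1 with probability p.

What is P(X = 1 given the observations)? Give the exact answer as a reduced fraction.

P(X = 1 | obs) = 111/295

Enumerate traces; 16 have nonzero weight after conditioning:
  (Z=1, Y=0, X=1) weight 1/48
  (Z=1, Y=1, X=0) weight 1/36
  (Z=1, Y=1, X=2) weight 1/36
  (Z=1, Y=2, X=1) weight 1/48
  (Z=2, Y=0, X=1) weight 1/80
  (Z=2, Y=1, X=0) weight 1/30
  (Z=2, Y=1, X=2) weight 1/30
  (Z=2, Y=2, X=1) weight 1/40
  … 8 more
Group by X:
  weight(X=0) = 23/180
  weight(X=1) = 37/240
  weight(X=2) = 23/180
Total weight = 23/180 + 37/240 + 23/180 = 59/144
P(X=0 | obs) = 23/180 / 59/144 = 92/295
P(X=1 | obs) = 37/240 / 59/144 = 111/295
P(X=2 | obs) = 23/180 / 59/144 = 92/295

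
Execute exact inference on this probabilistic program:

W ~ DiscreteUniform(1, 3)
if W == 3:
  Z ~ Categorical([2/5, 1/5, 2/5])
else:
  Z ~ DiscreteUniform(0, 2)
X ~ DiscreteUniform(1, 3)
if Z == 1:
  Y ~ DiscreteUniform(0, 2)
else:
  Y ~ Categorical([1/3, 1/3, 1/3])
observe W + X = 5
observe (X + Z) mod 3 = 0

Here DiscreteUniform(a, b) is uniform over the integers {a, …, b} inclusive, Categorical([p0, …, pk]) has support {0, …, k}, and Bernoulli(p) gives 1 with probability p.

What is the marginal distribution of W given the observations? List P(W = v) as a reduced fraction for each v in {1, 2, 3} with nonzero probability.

Enumerate traces; 6 have nonzero weight after conditioning:
  (W=2, Z=0, X=3, Y=0) weight 1/81
  (W=2, Z=0, X=3, Y=1) weight 1/81
  (W=2, Z=0, X=3, Y=2) weight 1/81
  (W=3, Z=1, X=2, Y=0) weight 1/135
  (W=3, Z=1, X=2, Y=1) weight 1/135
  (W=3, Z=1, X=2, Y=2) weight 1/135
Group by W:
  weight(W=2) = 1/27
  weight(W=3) = 1/45
Total weight = 1/27 + 1/45 = 8/135
P(W=2 | obs) = 1/27 / 8/135 = 5/8
P(W=3 | obs) = 1/45 / 8/135 = 3/8

P(W=2) = 5/8, P(W=3) = 3/8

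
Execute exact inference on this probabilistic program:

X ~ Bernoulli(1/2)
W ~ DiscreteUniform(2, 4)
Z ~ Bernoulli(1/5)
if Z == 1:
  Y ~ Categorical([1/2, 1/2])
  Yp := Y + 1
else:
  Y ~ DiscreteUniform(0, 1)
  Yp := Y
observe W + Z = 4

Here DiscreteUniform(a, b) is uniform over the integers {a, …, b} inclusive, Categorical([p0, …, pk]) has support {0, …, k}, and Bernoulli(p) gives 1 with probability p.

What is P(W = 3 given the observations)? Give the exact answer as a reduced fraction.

P(W = 3 | obs) = 1/5

Enumerate traces; 8 have nonzero weight after conditioning:
  (X=0, W=3, Z=1, Y=0) weight 1/60
  (X=0, W=3, Z=1, Y=1) weight 1/60
  (X=0, W=4, Z=0, Y=0) weight 1/15
  (X=0, W=4, Z=0, Y=1) weight 1/15
  (X=1, W=3, Z=1, Y=0) weight 1/60
  (X=1, W=3, Z=1, Y=1) weight 1/60
  (X=1, W=4, Z=0, Y=0) weight 1/15
  (X=1, W=4, Z=0, Y=1) weight 1/15
Group by W:
  weight(W=3) = 1/15
  weight(W=4) = 4/15
Total weight = 1/15 + 4/15 = 1/3
P(W=3 | obs) = 1/15 / 1/3 = 1/5
P(W=4 | obs) = 4/15 / 1/3 = 4/5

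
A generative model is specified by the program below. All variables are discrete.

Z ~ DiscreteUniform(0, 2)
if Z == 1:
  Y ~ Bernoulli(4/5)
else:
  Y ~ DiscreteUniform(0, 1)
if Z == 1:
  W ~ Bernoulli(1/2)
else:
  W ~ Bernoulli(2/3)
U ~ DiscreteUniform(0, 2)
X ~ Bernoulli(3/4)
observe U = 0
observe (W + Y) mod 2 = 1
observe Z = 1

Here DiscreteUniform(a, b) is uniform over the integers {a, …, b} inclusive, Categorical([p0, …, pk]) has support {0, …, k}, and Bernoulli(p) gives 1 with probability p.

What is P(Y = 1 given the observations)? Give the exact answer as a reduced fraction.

P(Y = 1 | obs) = 4/5

Enumerate traces; 4 have nonzero weight after conditioning:
  (Z=1, Y=0, W=1, U=0, X=0) weight 1/360
  (Z=1, Y=0, W=1, U=0, X=1) weight 1/120
  (Z=1, Y=1, W=0, U=0, X=0) weight 1/90
  (Z=1, Y=1, W=0, U=0, X=1) weight 1/30
Group by Y:
  weight(Y=0) = 1/90
  weight(Y=1) = 2/45
Total weight = 1/90 + 2/45 = 1/18
P(Y=0 | obs) = 1/90 / 1/18 = 1/5
P(Y=1 | obs) = 2/45 / 1/18 = 4/5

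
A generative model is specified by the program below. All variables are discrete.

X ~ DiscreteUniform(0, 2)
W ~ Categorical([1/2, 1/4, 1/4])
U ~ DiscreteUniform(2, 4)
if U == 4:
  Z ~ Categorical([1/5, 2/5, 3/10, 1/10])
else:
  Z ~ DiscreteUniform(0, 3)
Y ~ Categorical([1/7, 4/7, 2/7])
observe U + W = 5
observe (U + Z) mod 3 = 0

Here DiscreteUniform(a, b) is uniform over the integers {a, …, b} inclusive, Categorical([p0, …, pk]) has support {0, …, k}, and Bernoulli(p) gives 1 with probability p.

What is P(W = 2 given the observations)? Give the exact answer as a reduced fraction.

Enumerate traces; 27 have nonzero weight after conditioning:
  (X=0, W=1, U=4, Z=2, Y=0) weight 1/840
  (X=0, W=1, U=4, Z=2, Y=1) weight 1/210
  (X=0, W=1, U=4, Z=2, Y=2) weight 1/420
  (X=0, W=2, U=3, Z=0, Y=0) weight 1/1008
  (X=0, W=2, U=3, Z=0, Y=1) weight 1/252
  (X=0, W=2, U=3, Z=0, Y=2) weight 1/504
  (X=0, W=2, U=3, Z=3, Y=0) weight 1/1008
  (X=0, W=2, U=3, Z=3, Y=1) weight 1/252
  … 19 more
Group by W:
  weight(W=1) = 1/40
  weight(W=2) = 1/24
Total weight = 1/40 + 1/24 = 1/15
P(W=1 | obs) = 1/40 / 1/15 = 3/8
P(W=2 | obs) = 1/24 / 1/15 = 5/8

P(W = 2 | obs) = 5/8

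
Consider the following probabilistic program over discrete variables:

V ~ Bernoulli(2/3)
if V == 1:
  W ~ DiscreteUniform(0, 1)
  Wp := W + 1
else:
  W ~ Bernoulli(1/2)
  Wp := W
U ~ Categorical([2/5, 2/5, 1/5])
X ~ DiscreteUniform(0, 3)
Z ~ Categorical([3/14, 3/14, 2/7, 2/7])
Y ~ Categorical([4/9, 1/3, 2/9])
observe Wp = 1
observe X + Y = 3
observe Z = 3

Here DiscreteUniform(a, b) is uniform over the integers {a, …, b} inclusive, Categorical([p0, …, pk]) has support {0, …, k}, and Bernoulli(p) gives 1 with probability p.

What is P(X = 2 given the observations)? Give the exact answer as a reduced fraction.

Enumerate traces; 18 have nonzero weight after conditioning:
  (V=0, W=1, U=0, X=1, Z=3, Y=2) weight 1/945
  (V=0, W=1, U=0, X=2, Z=3, Y=1) weight 1/630
  (V=0, W=1, U=0, X=3, Z=3, Y=0) weight 2/945
  (V=0, W=1, U=1, X=1, Z=3, Y=2) weight 1/945
  (V=0, W=1, U=1, X=2, Z=3, Y=1) weight 1/630
  (V=0, W=1, U=1, X=3, Z=3, Y=0) weight 2/945
  (V=0, W=1, U=2, X=1, Z=3, Y=2) weight 1/1890
  (V=0, W=1, U=2, X=2, Z=3, Y=1) weight 1/1260
  … 10 more
Group by X:
  weight(X=1) = 1/126
  weight(X=2) = 1/84
  weight(X=3) = 1/63
Total weight = 1/126 + 1/84 + 1/63 = 1/28
P(X=1 | obs) = 1/126 / 1/28 = 2/9
P(X=2 | obs) = 1/84 / 1/28 = 1/3
P(X=3 | obs) = 1/63 / 1/28 = 4/9

P(X = 2 | obs) = 1/3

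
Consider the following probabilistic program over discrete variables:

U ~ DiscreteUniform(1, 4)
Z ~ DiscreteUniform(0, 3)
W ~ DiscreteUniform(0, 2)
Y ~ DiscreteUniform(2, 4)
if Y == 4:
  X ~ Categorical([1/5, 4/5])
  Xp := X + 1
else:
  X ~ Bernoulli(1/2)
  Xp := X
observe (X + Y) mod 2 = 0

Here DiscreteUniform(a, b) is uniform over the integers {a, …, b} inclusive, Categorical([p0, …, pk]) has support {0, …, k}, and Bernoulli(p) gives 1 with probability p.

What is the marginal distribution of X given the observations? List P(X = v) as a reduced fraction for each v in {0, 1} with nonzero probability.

P(X=0) = 7/12, P(X=1) = 5/12

Enumerate traces; 144 have nonzero weight after conditioning:
  (U=1, Z=0, W=0, Y=2, X=0) weight 1/288
  (U=1, Z=0, W=0, Y=3, X=1) weight 1/288
  (U=1, Z=0, W=0, Y=4, X=0) weight 1/720
  (U=1, Z=0, W=1, Y=2, X=0) weight 1/288
  (U=1, Z=0, W=1, Y=3, X=1) weight 1/288
  (U=1, Z=0, W=1, Y=4, X=0) weight 1/720
  (U=1, Z=0, W=2, Y=2, X=0) weight 1/288
  (U=1, Z=0, W=2, Y=3, X=1) weight 1/288
  … 136 more
Group by X:
  weight(X=0) = 7/30
  weight(X=1) = 1/6
Total weight = 7/30 + 1/6 = 2/5
P(X=0 | obs) = 7/30 / 2/5 = 7/12
P(X=1 | obs) = 1/6 / 2/5 = 5/12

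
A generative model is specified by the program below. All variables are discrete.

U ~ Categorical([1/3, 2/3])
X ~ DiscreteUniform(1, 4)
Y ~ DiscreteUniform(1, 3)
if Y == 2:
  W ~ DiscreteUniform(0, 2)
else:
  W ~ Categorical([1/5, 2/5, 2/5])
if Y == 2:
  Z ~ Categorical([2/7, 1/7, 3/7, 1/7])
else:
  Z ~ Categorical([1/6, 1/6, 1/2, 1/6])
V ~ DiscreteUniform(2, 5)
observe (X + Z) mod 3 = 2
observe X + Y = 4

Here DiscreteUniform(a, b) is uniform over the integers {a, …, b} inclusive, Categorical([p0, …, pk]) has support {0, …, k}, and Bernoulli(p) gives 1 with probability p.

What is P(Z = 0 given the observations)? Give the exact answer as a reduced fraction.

P(Z = 0 | obs) = 6/23

Enumerate traces; 96 have nonzero weight after conditioning:
  (U=0, X=1, Y=3, W=0, Z=1, V=2) weight 1/4320
  (U=0, X=1, Y=3, W=0, Z=1, V=3) weight 1/4320
  (U=0, X=1, Y=3, W=0, Z=1, V=4) weight 1/4320
  (U=0, X=1, Y=3, W=0, Z=1, V=5) weight 1/4320
  (U=0, X=1, Y=3, W=1, Z=1, V=2) weight 1/2160
  (U=0, X=1, Y=3, W=1, Z=1, V=3) weight 1/2160
  (U=0, X=1, Y=3, W=1, Z=1, V=4) weight 1/2160
  (U=0, X=1, Y=3, W=1, Z=1, V=5) weight 1/2160
  (U=0, X=2, Y=2, W=0, Z=0, V=2) weight 1/1512
  (U=0, X=2, Y=2, W=0, Z=3, V=2) weight 1/3024
  … 86 more
Group by Z:
  weight(Z=0) = 1/42
  weight(Z=1) = 1/72
  weight(Z=2) = 1/24
  weight(Z=3) = 1/84
Total weight = 1/42 + 1/72 + 1/24 + 1/84 = 23/252
P(Z=0 | obs) = 1/42 / 23/252 = 6/23
P(Z=1 | obs) = 1/72 / 23/252 = 7/46
P(Z=2 | obs) = 1/24 / 23/252 = 21/46
P(Z=3 | obs) = 1/84 / 23/252 = 3/23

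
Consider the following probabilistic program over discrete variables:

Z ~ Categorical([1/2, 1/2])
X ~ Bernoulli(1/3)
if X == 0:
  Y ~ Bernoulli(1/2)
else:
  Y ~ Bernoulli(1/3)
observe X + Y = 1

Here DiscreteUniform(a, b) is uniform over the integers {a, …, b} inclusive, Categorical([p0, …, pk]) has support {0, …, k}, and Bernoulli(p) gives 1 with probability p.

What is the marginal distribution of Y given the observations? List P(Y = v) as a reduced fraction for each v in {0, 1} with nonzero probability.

P(Y=0) = 2/5, P(Y=1) = 3/5

Enumerate traces; 4 have nonzero weight after conditioning:
  (Z=0, X=0, Y=1) weight 1/6
  (Z=0, X=1, Y=0) weight 1/9
  (Z=1, X=0, Y=1) weight 1/6
  (Z=1, X=1, Y=0) weight 1/9
Group by Y:
  weight(Y=0) = 2/9
  weight(Y=1) = 1/3
Total weight = 2/9 + 1/3 = 5/9
P(Y=0 | obs) = 2/9 / 5/9 = 2/5
P(Y=1 | obs) = 1/3 / 5/9 = 3/5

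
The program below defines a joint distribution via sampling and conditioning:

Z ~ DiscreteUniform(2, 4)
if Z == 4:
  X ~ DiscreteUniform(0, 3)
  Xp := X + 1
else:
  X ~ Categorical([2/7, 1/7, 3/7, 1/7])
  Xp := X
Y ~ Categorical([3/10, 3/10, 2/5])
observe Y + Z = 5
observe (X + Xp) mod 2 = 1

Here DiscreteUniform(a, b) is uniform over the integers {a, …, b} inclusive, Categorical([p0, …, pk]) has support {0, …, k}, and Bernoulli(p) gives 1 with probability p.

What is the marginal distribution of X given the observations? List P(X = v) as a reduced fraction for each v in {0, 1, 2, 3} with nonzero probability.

Enumerate traces; 4 have nonzero weight after conditioning:
  (Z=4, X=0, Y=1) weight 1/40
  (Z=4, X=1, Y=1) weight 1/40
  (Z=4, X=2, Y=1) weight 1/40
  (Z=4, X=3, Y=1) weight 1/40
Group by X:
  weight(X=0) = 1/40
  weight(X=1) = 1/40
  weight(X=2) = 1/40
  weight(X=3) = 1/40
Total weight = 1/40 + 1/40 + 1/40 + 1/40 = 1/10
P(X=0 | obs) = 1/40 / 1/10 = 1/4
P(X=1 | obs) = 1/40 / 1/10 = 1/4
P(X=2 | obs) = 1/40 / 1/10 = 1/4
P(X=3 | obs) = 1/40 / 1/10 = 1/4

P(X=0) = 1/4, P(X=1) = 1/4, P(X=2) = 1/4, P(X=3) = 1/4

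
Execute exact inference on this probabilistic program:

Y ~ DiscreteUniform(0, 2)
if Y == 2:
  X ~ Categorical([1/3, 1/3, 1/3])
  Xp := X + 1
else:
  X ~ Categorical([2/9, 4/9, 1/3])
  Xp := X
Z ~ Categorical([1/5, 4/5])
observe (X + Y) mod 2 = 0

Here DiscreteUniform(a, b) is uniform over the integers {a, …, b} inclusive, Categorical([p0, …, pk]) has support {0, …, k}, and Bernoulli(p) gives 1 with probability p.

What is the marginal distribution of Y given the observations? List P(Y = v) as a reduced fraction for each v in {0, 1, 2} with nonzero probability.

P(Y=0) = 1/3, P(Y=1) = 4/15, P(Y=2) = 2/5

Enumerate traces; 10 have nonzero weight after conditioning:
  (Y=0, X=0, Z=0) weight 2/135
  (Y=0, X=0, Z=1) weight 8/135
  (Y=0, X=2, Z=0) weight 1/45
  (Y=0, X=2, Z=1) weight 4/45
  (Y=1, X=1, Z=0) weight 4/135
  (Y=1, X=1, Z=1) weight 16/135
  (Y=2, X=0, Z=0) weight 1/45
  (Y=2, X=0, Z=1) weight 4/45
  … 2 more
Group by Y:
  weight(Y=0) = 5/27
  weight(Y=1) = 4/27
  weight(Y=2) = 2/9
Total weight = 5/27 + 4/27 + 2/9 = 5/9
P(Y=0 | obs) = 5/27 / 5/9 = 1/3
P(Y=1 | obs) = 4/27 / 5/9 = 4/15
P(Y=2 | obs) = 2/9 / 5/9 = 2/5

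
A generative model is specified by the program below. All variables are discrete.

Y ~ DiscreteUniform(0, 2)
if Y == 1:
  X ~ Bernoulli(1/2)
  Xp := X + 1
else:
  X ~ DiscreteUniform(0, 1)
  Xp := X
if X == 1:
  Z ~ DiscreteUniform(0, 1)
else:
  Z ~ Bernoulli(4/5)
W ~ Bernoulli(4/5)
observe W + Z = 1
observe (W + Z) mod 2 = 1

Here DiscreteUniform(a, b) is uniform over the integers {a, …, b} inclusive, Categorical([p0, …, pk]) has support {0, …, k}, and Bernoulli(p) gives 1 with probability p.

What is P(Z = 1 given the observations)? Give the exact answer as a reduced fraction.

Enumerate traces; 12 have nonzero weight after conditioning:
  (Y=0, X=0, Z=0, W=1) weight 2/75
  (Y=0, X=0, Z=1, W=0) weight 2/75
  (Y=0, X=1, Z=0, W=1) weight 1/15
  (Y=0, X=1, Z=1, W=0) weight 1/60
  (Y=1, X=0, Z=0, W=1) weight 2/75
  (Y=1, X=0, Z=1, W=0) weight 2/75
  (Y=1, X=1, Z=0, W=1) weight 1/15
  (Y=1, X=1, Z=1, W=0) weight 1/60
  … 4 more
Group by Z:
  weight(Z=0) = 7/25
  weight(Z=1) = 13/100
Total weight = 7/25 + 13/100 = 41/100
P(Z=0 | obs) = 7/25 / 41/100 = 28/41
P(Z=1 | obs) = 13/100 / 41/100 = 13/41

P(Z = 1 | obs) = 13/41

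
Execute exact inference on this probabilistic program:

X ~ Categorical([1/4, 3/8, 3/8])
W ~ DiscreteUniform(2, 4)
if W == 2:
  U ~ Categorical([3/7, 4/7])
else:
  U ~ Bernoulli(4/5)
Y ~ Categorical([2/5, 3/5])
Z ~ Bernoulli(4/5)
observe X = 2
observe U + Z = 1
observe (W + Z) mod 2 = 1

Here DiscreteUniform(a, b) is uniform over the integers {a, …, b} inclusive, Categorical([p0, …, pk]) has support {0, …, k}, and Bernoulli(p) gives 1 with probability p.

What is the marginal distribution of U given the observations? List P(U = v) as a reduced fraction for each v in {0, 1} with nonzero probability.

Enumerate traces; 6 have nonzero weight after conditioning:
  (X=2, W=2, U=0, Y=0, Z=1) weight 3/175
  (X=2, W=2, U=0, Y=1, Z=1) weight 9/350
  (X=2, W=3, U=1, Y=0, Z=0) weight 1/125
  (X=2, W=3, U=1, Y=1, Z=0) weight 3/250
  (X=2, W=4, U=0, Y=0, Z=1) weight 1/125
  (X=2, W=4, U=0, Y=1, Z=1) weight 3/250
Group by U:
  weight(U=0) = 11/175
  weight(U=1) = 1/50
Total weight = 11/175 + 1/50 = 29/350
P(U=0 | obs) = 11/175 / 29/350 = 22/29
P(U=1 | obs) = 1/50 / 29/350 = 7/29

P(U=0) = 22/29, P(U=1) = 7/29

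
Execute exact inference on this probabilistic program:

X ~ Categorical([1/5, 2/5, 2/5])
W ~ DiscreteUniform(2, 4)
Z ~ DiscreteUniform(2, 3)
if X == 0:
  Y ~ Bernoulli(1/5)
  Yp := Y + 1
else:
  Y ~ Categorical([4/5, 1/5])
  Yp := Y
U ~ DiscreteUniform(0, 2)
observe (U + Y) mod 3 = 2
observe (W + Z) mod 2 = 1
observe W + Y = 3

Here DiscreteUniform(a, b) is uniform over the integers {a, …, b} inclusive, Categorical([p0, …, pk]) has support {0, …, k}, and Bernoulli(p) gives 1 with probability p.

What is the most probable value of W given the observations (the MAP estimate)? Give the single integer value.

Enumerate traces; 6 have nonzero weight after conditioning:
  (X=0, W=2, Z=3, Y=1, U=1) weight 1/450
  (X=0, W=3, Z=2, Y=0, U=2) weight 2/225
  (X=1, W=2, Z=3, Y=1, U=1) weight 1/225
  (X=1, W=3, Z=2, Y=0, U=2) weight 4/225
  (X=2, W=2, Z=3, Y=1, U=1) weight 1/225
  (X=2, W=3, Z=2, Y=0, U=2) weight 4/225
Group by W:
  weight(W=2) = 1/90
  weight(W=3) = 2/45
Total weight = 1/90 + 2/45 = 1/18
P(W=2 | obs) = 1/90 / 1/18 = 1/5
P(W=3 | obs) = 2/45 / 1/18 = 4/5
argmax = 3

argmax_v P(W = v | obs) = 3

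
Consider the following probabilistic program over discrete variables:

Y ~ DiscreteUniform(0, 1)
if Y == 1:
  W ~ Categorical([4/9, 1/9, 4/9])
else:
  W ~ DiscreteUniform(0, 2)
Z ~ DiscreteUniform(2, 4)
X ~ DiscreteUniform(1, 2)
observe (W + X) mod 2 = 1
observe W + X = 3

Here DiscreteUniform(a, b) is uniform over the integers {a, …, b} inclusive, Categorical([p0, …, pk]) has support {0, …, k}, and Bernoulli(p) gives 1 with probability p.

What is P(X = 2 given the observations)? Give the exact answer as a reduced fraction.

P(X = 2 | obs) = 4/11

Enumerate traces; 12 have nonzero weight after conditioning:
  (Y=0, W=1, Z=2, X=2) weight 1/36
  (Y=0, W=1, Z=3, X=2) weight 1/36
  (Y=0, W=1, Z=4, X=2) weight 1/36
  (Y=0, W=2, Z=2, X=1) weight 1/36
  (Y=0, W=2, Z=3, X=1) weight 1/36
  (Y=0, W=2, Z=4, X=1) weight 1/36
  (Y=1, W=1, Z=2, X=2) weight 1/108
  (Y=1, W=1, Z=3, X=2) weight 1/108
  … 4 more
Group by X:
  weight(X=1) = 7/36
  weight(X=2) = 1/9
Total weight = 7/36 + 1/9 = 11/36
P(X=1 | obs) = 7/36 / 11/36 = 7/11
P(X=2 | obs) = 1/9 / 11/36 = 4/11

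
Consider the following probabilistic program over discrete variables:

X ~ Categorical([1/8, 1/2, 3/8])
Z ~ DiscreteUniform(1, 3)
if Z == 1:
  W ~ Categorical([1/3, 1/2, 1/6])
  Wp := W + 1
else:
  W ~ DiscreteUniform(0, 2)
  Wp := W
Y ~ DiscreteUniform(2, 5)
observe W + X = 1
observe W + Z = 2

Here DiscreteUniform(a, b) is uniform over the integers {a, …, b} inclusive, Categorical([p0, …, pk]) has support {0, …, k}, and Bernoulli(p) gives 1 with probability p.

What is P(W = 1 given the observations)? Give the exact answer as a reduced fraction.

P(W = 1 | obs) = 3/11

Enumerate traces; 8 have nonzero weight after conditioning:
  (X=0, Z=1, W=1, Y=2) weight 1/192
  (X=0, Z=1, W=1, Y=3) weight 1/192
  (X=0, Z=1, W=1, Y=4) weight 1/192
  (X=0, Z=1, W=1, Y=5) weight 1/192
  (X=1, Z=2, W=0, Y=2) weight 1/72
  (X=1, Z=2, W=0, Y=3) weight 1/72
  (X=1, Z=2, W=0, Y=4) weight 1/72
  (X=1, Z=2, W=0, Y=5) weight 1/72
Group by W:
  weight(W=0) = 1/18
  weight(W=1) = 1/48
Total weight = 1/18 + 1/48 = 11/144
P(W=0 | obs) = 1/18 / 11/144 = 8/11
P(W=1 | obs) = 1/48 / 11/144 = 3/11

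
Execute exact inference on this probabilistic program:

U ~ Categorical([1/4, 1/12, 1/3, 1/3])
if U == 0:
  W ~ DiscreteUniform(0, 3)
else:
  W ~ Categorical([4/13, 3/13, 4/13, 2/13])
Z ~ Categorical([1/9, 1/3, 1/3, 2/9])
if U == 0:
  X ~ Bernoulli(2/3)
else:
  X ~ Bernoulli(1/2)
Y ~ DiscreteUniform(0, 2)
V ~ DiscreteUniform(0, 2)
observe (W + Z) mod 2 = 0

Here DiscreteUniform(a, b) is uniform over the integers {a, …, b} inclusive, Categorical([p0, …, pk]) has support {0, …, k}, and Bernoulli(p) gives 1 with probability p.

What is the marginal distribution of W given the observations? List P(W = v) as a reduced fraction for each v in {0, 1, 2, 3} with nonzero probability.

P(W=0) = 122/459, P(W=1) = 245/918, P(W=2) = 122/459, P(W=3) = 185/918

Enumerate traces; 576 have nonzero weight after conditioning:
  (U=0, W=0, Z=0, X=0, Y=0, V=0) weight 1/3888
  (U=0, W=0, Z=0, X=0, Y=0, V=1) weight 1/3888
  (U=0, W=0, Z=0, X=0, Y=0, V=2) weight 1/3888
  (U=0, W=0, Z=0, X=0, Y=1, V=0) weight 1/3888
  (U=0, W=0, Z=0, X=0, Y=1, V=1) weight 1/3888
  (U=0, W=0, Z=0, X=0, Y=1, V=2) weight 1/3888
  (U=0, W=0, Z=0, X=0, Y=2, V=0) weight 1/3888
  (U=0, W=0, Z=0, X=0, Y=2, V=1) weight 1/3888
  (U=0, W=1, Z=1, X=0, Y=0, V=0) weight 1/1296
  (U=0, W=2, Z=0, X=0, Y=0, V=0) weight 1/3888
  … 566 more
Group by W:
  weight(W=0) = 61/468
  weight(W=1) = 245/1872
  weight(W=2) = 61/468
  weight(W=3) = 185/1872
Total weight = 61/468 + 245/1872 + 61/468 + 185/1872 = 51/104
P(W=0 | obs) = 61/468 / 51/104 = 122/459
P(W=1 | obs) = 245/1872 / 51/104 = 245/918
P(W=2 | obs) = 61/468 / 51/104 = 122/459
P(W=3 | obs) = 185/1872 / 51/104 = 185/918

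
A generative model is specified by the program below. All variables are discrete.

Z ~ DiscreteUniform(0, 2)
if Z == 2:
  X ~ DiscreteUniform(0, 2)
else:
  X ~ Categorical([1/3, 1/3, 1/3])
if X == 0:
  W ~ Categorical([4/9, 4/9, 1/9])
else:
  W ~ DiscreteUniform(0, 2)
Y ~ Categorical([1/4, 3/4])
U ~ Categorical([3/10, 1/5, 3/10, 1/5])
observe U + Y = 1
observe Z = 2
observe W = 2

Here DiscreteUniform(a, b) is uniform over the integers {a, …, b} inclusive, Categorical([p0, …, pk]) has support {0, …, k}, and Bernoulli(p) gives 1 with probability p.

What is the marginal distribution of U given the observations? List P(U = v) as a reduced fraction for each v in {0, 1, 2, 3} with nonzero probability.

Enumerate traces; 6 have nonzero weight after conditioning:
  (Z=2, X=0, W=2, Y=0, U=1) weight 1/1620
  (Z=2, X=0, W=2, Y=1, U=0) weight 1/360
  (Z=2, X=1, W=2, Y=0, U=1) weight 1/540
  (Z=2, X=1, W=2, Y=1, U=0) weight 1/120
  (Z=2, X=2, W=2, Y=0, U=1) weight 1/540
  (Z=2, X=2, W=2, Y=1, U=0) weight 1/120
Group by U:
  weight(U=0) = 7/360
  weight(U=1) = 7/1620
Total weight = 7/360 + 7/1620 = 77/3240
P(U=0 | obs) = 7/360 / 77/3240 = 9/11
P(U=1 | obs) = 7/1620 / 77/3240 = 2/11

P(U=0) = 9/11, P(U=1) = 2/11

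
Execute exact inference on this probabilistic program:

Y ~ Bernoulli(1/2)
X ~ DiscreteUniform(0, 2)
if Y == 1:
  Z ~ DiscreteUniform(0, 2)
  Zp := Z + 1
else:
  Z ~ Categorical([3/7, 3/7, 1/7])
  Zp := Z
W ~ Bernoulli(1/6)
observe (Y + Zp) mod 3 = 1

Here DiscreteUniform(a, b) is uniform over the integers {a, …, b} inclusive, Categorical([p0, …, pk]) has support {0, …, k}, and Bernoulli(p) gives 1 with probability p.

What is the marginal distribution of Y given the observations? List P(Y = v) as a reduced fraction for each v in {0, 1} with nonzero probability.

P(Y=0) = 9/16, P(Y=1) = 7/16

Enumerate traces; 12 have nonzero weight after conditioning:
  (Y=0, X=0, Z=1, W=0) weight 5/84
  (Y=0, X=0, Z=1, W=1) weight 1/84
  (Y=0, X=1, Z=1, W=0) weight 5/84
  (Y=0, X=1, Z=1, W=1) weight 1/84
  (Y=0, X=2, Z=1, W=0) weight 5/84
  (Y=0, X=2, Z=1, W=1) weight 1/84
  (Y=1, X=0, Z=2, W=0) weight 5/108
  (Y=1, X=0, Z=2, W=1) weight 1/108
  … 4 more
Group by Y:
  weight(Y=0) = 3/14
  weight(Y=1) = 1/6
Total weight = 3/14 + 1/6 = 8/21
P(Y=0 | obs) = 3/14 / 8/21 = 9/16
P(Y=1 | obs) = 1/6 / 8/21 = 7/16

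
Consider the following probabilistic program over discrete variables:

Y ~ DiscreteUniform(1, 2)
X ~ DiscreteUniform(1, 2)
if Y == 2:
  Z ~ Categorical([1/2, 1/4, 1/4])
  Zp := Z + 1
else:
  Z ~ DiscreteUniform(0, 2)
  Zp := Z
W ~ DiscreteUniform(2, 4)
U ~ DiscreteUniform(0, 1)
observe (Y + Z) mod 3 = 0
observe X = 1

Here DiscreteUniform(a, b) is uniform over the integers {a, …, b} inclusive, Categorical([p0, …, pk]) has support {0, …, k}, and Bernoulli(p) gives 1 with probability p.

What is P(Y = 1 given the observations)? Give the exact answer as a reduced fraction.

Enumerate traces; 12 have nonzero weight after conditioning:
  (Y=1, X=1, Z=2, W=2, U=0) weight 1/72
  (Y=1, X=1, Z=2, W=2, U=1) weight 1/72
  (Y=1, X=1, Z=2, W=3, U=0) weight 1/72
  (Y=1, X=1, Z=2, W=3, U=1) weight 1/72
  (Y=1, X=1, Z=2, W=4, U=0) weight 1/72
  (Y=1, X=1, Z=2, W=4, U=1) weight 1/72
  (Y=2, X=1, Z=1, W=2, U=0) weight 1/96
  (Y=2, X=1, Z=1, W=2, U=1) weight 1/96
  … 4 more
Group by Y:
  weight(Y=1) = 1/12
  weight(Y=2) = 1/16
Total weight = 1/12 + 1/16 = 7/48
P(Y=1 | obs) = 1/12 / 7/48 = 4/7
P(Y=2 | obs) = 1/16 / 7/48 = 3/7

P(Y = 1 | obs) = 4/7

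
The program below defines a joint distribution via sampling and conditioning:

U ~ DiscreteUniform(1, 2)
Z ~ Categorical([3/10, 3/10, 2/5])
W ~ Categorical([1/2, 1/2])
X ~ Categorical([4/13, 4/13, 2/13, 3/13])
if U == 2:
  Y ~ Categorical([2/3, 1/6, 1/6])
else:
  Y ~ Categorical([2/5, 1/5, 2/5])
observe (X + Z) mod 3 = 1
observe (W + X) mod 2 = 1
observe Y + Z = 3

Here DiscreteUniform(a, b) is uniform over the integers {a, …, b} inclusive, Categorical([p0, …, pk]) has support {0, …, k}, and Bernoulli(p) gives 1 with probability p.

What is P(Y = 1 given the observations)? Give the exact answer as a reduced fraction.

P(Y = 1 | obs) = 88/445

Enumerate traces; 6 have nonzero weight after conditioning:
  (U=1, Z=1, W=0, X=3, Y=2) weight 9/1300
  (U=1, Z=1, W=1, X=0, Y=2) weight 3/325
  (U=1, Z=2, W=1, X=2, Y=1) weight 1/325
  (U=2, Z=1, W=0, X=3, Y=2) weight 3/1040
  (U=2, Z=1, W=1, X=0, Y=2) weight 1/260
  (U=2, Z=2, W=1, X=2, Y=1) weight 1/390
Group by Y:
  weight(Y=1) = 11/1950
  weight(Y=2) = 119/5200
Total weight = 11/1950 + 119/5200 = 89/3120
P(Y=1 | obs) = 11/1950 / 89/3120 = 88/445
P(Y=2 | obs) = 119/5200 / 89/3120 = 357/445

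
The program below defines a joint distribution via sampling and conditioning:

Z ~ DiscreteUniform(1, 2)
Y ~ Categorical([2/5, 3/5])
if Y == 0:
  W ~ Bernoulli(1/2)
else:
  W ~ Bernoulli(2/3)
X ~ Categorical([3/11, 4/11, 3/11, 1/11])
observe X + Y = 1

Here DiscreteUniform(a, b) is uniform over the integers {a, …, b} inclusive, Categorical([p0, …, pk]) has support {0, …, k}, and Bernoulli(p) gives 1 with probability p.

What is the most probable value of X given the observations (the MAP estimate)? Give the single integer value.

Enumerate traces; 8 have nonzero weight after conditioning:
  (Z=1, Y=0, W=0, X=1) weight 2/55
  (Z=1, Y=0, W=1, X=1) weight 2/55
  (Z=1, Y=1, W=0, X=0) weight 3/110
  (Z=1, Y=1, W=1, X=0) weight 3/55
  (Z=2, Y=0, W=0, X=1) weight 2/55
  (Z=2, Y=0, W=1, X=1) weight 2/55
  (Z=2, Y=1, W=0, X=0) weight 3/110
  (Z=2, Y=1, W=1, X=0) weight 3/55
Group by X:
  weight(X=0) = 9/55
  weight(X=1) = 8/55
Total weight = 9/55 + 8/55 = 17/55
P(X=0 | obs) = 9/55 / 17/55 = 9/17
P(X=1 | obs) = 8/55 / 17/55 = 8/17
argmax = 0

argmax_v P(X = v | obs) = 0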